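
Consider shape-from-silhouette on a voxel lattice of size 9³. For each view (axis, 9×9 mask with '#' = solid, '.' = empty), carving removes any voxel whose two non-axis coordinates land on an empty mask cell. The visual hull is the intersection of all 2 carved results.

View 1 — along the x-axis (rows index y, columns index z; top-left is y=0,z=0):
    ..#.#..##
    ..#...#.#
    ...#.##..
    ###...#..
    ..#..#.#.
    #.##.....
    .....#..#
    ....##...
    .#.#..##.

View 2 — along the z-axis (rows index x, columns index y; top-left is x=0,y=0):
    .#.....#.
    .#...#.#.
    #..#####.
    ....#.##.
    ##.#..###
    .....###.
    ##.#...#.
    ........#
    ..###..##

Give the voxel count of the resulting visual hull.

full grid |V| = 729
  1. axis=0 (YZ plane), |mask|=28  ⇒  voxels=252
  2. axis=2 (XY plane), |mask|=33  ⇒  voxels=97

remaining voxels: 97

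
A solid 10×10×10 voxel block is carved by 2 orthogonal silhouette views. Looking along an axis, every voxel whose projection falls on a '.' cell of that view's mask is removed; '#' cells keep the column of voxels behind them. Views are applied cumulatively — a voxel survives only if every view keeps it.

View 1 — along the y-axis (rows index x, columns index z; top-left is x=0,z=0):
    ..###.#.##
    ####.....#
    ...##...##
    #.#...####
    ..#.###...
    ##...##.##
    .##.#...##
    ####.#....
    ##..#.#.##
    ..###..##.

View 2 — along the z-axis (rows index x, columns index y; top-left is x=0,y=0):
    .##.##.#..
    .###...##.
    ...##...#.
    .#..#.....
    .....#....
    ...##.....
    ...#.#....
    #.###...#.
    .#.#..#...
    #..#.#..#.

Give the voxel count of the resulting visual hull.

before carving: 1000 voxels (10×10×10)
step 1: project along y, AND mask (52/100) → |grid| = 520
step 2: project along z, AND mask (32/100) → |grid| = 168

168 voxels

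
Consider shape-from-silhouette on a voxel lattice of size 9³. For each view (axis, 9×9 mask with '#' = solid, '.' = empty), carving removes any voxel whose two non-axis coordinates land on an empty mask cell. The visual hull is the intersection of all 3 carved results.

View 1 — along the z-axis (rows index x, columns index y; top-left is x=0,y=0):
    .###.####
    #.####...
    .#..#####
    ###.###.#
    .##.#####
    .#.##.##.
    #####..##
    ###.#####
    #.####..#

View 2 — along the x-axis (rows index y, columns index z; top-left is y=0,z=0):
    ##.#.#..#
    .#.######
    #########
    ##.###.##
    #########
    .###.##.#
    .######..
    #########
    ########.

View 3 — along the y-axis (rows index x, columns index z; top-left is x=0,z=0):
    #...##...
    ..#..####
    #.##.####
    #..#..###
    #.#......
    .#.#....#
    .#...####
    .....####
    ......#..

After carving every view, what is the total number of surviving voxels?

remaining voxels: 181

start: 9×9×9 = 729 voxels
  1. axis=2 (XY plane), |mask|=58  ⇒  voxels=522
  2. axis=0 (YZ plane), |mask|=66  ⇒  voxels=432
  3. axis=1 (XZ plane), |mask|=35  ⇒  voxels=181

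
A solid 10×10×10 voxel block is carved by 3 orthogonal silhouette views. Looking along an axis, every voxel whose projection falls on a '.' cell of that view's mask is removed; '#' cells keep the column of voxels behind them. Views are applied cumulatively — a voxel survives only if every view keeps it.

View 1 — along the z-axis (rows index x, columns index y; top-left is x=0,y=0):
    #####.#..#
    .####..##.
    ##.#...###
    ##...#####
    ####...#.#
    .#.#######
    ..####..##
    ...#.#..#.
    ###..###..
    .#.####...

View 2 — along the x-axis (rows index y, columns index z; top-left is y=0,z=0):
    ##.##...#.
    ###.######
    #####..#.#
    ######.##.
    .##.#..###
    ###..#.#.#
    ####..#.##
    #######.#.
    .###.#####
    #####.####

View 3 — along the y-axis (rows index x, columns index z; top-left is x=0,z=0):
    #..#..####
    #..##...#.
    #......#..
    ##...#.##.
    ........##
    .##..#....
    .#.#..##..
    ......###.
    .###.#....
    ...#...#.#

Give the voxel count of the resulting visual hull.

before carving: 1000 voxels (10×10×10)
V1 z: intersect with XY mask (60 set) -- 600 left
V2 x: intersect with YZ mask (73 set) -- 447 left
V3 y: intersect with XZ mask (36 set) -- 165 left

165 voxels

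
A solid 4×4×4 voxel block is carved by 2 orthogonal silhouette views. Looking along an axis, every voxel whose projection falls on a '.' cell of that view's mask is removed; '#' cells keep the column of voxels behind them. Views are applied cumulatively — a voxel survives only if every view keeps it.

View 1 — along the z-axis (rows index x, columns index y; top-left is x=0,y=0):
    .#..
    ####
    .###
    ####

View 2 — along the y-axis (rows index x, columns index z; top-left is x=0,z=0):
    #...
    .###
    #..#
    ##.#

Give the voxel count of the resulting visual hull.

full grid |V| = 64
after view 1 [z-axis, 12 of 16 cells solid] → remaining = 48
after view 2 [y-axis, 9 of 16 cells solid] → remaining = 31

remaining voxels: 31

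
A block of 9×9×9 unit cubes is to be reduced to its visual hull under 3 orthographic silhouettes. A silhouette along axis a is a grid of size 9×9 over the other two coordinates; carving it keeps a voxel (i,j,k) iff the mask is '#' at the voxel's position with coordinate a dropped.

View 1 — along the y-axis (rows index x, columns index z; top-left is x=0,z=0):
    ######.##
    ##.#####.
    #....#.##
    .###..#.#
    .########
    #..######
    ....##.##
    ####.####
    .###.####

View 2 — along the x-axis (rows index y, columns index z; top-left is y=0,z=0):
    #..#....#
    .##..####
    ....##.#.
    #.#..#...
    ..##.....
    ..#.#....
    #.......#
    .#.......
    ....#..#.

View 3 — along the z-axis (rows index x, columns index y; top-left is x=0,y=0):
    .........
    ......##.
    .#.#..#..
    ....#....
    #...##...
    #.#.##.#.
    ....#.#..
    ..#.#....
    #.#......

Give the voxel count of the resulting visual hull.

full grid |V| = 729
  1. axis=1 (XZ plane), |mask|=58  ⇒  voxels=522
  2. axis=0 (YZ plane), |mask|=24  ⇒  voxels=154
  3. axis=2 (XY plane), |mask|=20  ⇒  voxels=34

34 voxels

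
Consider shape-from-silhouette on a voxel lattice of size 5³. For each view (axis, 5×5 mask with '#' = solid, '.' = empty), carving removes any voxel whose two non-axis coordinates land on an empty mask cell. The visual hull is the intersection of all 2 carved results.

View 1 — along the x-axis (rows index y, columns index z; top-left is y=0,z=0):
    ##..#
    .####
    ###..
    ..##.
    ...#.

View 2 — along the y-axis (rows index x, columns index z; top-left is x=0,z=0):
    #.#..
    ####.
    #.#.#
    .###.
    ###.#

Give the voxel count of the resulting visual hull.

|visual hull| = 42

initial block: 5^3 = 125
  1. axis=0 (YZ plane), |mask|=13  ⇒  voxels=65
  2. axis=1 (XZ plane), |mask|=16  ⇒  voxels=42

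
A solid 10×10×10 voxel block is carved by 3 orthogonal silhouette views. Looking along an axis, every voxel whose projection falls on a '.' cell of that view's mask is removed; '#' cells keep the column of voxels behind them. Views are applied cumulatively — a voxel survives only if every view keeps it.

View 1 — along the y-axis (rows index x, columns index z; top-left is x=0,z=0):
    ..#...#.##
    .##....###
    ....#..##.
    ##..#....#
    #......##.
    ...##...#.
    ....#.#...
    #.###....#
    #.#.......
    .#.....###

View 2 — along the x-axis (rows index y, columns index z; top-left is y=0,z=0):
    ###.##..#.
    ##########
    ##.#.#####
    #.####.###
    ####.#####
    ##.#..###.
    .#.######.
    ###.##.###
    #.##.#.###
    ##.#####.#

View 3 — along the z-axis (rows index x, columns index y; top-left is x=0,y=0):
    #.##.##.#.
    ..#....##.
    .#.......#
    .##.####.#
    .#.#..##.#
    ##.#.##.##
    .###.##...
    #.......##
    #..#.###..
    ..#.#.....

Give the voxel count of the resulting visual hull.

start: 10×10×10 = 1000 voxels
carve view 1 (along y, XZ-mask fill 35/100): 350 voxels remain
carve view 2 (along x, YZ-mask fill 77/100): 267 voxels remain
carve view 3 (along z, XY-mask fill 45/100): 118 voxels remain

118 voxels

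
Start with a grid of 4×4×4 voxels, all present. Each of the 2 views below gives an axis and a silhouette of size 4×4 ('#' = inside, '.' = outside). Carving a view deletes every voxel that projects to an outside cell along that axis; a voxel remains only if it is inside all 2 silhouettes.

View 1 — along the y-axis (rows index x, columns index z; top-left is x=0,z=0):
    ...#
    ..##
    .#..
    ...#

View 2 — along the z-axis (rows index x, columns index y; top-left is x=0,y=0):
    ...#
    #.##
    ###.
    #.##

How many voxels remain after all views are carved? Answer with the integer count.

initial block: 4^3 = 64
[1] y-view keeps 5 columns → grid now 20
[2] z-view keeps 10 columns → grid now 13

13 voxels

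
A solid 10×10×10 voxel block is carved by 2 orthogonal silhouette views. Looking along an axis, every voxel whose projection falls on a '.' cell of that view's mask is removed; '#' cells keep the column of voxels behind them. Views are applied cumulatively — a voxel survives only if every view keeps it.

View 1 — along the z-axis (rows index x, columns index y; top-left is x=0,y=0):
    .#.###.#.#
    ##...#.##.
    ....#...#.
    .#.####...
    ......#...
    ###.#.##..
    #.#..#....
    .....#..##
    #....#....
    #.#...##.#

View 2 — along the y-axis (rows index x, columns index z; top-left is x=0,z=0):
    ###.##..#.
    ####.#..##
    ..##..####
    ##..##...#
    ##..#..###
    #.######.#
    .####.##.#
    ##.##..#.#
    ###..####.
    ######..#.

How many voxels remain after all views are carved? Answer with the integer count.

initial block: 10^3 = 1000
step 1: project along z, AND mask (38/100) → |grid| = 380
step 2: project along y, AND mask (65/100) → |grid| = 250

|visual hull| = 250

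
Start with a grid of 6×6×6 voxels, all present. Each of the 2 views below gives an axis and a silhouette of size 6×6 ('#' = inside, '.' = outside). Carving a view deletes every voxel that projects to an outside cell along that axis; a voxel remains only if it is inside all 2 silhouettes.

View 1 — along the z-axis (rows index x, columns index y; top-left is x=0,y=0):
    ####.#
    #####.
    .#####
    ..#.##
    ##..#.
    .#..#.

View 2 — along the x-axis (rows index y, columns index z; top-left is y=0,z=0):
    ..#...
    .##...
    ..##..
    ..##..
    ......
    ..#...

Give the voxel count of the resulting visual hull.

initial block: 6^3 = 216
  1. axis=2 (XY plane), |mask|=23  ⇒  voxels=138
  2. axis=0 (YZ plane), |mask|=8  ⇒  voxels=30

voxel count = 30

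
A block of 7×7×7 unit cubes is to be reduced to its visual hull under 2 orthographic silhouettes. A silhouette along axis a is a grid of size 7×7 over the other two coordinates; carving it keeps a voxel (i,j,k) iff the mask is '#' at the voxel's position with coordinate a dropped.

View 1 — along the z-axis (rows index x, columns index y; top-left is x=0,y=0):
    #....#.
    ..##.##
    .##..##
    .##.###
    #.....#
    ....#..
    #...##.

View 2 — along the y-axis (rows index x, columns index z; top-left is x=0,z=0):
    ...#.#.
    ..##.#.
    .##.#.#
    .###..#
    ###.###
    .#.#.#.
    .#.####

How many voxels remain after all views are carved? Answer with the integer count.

start: 7×7×7 = 343 voxels
carve view 1 (along z, XY-mask fill 21/49): 147 voxels remain
carve view 2 (along y, XZ-mask fill 27/49): 82 voxels remain

|visual hull| = 82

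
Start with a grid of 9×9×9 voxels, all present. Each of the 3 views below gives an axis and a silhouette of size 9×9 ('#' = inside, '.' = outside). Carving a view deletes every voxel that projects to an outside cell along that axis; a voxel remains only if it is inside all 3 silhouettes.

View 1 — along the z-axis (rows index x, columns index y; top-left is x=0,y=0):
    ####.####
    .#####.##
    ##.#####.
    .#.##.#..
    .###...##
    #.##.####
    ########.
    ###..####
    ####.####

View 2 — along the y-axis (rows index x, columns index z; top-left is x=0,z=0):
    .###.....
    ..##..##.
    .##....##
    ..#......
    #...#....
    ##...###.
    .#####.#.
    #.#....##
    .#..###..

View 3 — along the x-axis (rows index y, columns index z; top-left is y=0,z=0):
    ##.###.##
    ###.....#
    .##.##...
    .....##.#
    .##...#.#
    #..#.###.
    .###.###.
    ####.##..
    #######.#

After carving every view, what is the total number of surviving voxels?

full grid |V| = 729
after view 1 [z-axis, 61 of 81 cells solid] → remaining = 549
after view 2 [y-axis, 33 of 81 cells solid] → remaining = 237
after view 3 [x-axis, 47 of 81 cells solid] → remaining = 141

voxel count = 141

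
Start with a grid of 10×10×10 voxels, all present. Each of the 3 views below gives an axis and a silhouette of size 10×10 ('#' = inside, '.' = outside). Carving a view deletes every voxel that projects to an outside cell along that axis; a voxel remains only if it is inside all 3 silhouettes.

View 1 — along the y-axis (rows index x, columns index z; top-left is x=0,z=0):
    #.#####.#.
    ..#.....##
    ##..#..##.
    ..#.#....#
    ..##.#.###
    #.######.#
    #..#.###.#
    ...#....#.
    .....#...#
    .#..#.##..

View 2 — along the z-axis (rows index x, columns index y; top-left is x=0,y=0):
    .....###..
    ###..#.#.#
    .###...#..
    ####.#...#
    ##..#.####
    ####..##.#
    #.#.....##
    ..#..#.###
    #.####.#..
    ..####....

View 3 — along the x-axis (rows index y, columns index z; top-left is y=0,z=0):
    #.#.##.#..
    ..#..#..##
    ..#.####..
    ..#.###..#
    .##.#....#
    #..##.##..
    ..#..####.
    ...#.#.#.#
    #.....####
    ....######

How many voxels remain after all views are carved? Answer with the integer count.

full grid |V| = 1000
V1 y: intersect with XZ mask (46 set) -- 460 left
V2 z: intersect with XY mask (52 set) -- 237 left
V3 x: intersect with YZ mask (48 set) -- 125 left

125 voxels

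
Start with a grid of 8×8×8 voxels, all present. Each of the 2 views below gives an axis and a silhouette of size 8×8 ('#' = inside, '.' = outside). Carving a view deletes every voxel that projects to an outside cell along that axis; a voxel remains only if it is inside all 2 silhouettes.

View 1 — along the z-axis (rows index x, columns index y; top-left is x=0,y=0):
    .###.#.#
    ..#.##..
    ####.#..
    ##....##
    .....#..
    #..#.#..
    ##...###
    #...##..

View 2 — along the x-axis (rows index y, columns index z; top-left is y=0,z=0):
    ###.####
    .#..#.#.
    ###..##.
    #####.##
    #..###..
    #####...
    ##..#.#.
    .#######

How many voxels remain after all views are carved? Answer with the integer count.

155 voxels

before carving: 512 voxels (8×8×8)
V1 z: intersect with XY mask (29 set) -- 232 left
V2 x: intersect with YZ mask (42 set) -- 155 left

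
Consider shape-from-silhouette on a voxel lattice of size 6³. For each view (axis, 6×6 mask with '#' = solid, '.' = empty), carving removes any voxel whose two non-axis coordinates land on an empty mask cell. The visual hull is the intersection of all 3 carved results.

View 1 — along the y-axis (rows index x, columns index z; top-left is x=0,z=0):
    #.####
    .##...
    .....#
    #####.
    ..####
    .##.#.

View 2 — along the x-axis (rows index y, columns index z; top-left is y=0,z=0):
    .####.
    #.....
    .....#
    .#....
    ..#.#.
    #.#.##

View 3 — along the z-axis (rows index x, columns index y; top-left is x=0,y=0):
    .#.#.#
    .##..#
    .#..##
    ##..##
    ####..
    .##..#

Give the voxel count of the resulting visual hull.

initial block: 6^3 = 216
after view 1 [y-axis, 20 of 36 cells solid] → remaining = 120
after view 2 [x-axis, 13 of 36 cells solid] → remaining = 46
after view 3 [z-axis, 20 of 36 cells solid] → remaining = 23

23 voxels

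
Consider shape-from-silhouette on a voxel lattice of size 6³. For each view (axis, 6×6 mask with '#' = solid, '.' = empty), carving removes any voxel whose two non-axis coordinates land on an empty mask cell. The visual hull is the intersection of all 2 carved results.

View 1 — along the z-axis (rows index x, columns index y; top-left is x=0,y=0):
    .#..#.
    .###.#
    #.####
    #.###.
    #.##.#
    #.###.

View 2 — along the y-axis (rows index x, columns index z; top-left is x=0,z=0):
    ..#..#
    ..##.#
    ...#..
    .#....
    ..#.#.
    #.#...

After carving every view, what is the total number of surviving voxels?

full grid |V| = 216
[1] z-view keeps 23 columns → grid now 138
[2] y-view keeps 11 columns → grid now 41

voxel count = 41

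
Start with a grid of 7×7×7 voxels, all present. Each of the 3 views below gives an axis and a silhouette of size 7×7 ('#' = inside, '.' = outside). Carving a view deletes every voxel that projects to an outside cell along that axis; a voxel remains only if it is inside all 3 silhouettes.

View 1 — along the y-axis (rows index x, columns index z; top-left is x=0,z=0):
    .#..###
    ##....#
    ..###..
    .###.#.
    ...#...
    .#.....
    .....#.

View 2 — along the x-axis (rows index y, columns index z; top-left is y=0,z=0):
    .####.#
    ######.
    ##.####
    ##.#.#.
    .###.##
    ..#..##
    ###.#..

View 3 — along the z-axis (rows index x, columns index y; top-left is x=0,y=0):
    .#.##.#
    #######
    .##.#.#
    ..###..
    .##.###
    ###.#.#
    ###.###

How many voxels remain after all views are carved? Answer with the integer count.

55 voxels

start: 7×7×7 = 343 voxels
step 1: project along y, AND mask (17/49) → |grid| = 119
step 2: project along x, AND mask (33/49) → |grid| = 84
step 3: project along z, AND mask (34/49) → |grid| = 55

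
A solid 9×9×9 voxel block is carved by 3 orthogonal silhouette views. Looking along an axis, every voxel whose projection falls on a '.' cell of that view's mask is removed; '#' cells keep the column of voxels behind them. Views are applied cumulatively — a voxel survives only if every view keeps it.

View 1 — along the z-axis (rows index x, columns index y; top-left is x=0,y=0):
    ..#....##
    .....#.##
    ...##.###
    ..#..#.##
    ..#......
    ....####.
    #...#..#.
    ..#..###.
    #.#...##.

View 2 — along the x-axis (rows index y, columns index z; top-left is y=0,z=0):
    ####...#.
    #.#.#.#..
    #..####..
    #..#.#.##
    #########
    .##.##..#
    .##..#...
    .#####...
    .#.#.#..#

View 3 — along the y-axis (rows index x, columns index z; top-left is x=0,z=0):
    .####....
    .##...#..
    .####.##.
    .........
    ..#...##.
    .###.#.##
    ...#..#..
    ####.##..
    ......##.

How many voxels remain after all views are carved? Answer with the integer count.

67 voxels

before carving: 729 voxels (9×9×9)
carve view 1 (along z, XY-mask fill 31/81): 279 voxels remain
carve view 2 (along x, YZ-mask fill 45/81): 155 voxels remain
carve view 3 (along y, XZ-mask fill 32/81): 67 voxels remain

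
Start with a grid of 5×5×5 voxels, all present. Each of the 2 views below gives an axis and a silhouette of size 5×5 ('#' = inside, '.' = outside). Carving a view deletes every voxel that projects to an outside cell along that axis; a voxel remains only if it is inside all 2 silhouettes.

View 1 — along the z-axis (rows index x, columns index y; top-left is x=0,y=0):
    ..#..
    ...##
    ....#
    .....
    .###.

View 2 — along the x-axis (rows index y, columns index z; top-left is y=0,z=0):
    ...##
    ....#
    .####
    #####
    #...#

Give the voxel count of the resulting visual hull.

|visual hull| = 23

start: 5×5×5 = 125 voxels
[1] z-view keeps 7 columns → grid now 35
[2] x-view keeps 14 columns → grid now 23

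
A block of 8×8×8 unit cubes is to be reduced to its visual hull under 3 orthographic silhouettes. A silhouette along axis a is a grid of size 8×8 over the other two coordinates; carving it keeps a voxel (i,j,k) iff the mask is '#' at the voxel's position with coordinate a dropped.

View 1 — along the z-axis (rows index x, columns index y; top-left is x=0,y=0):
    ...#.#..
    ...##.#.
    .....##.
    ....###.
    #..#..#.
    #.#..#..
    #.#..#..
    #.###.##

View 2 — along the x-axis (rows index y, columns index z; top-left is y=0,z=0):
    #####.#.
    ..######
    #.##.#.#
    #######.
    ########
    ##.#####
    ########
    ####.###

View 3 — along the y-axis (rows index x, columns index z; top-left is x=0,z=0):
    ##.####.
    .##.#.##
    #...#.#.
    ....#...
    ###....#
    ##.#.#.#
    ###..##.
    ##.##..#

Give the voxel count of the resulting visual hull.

full grid |V| = 512
[1] z-view keeps 25 columns → grid now 200
[2] x-view keeps 54 columns → grid now 173
[3] y-view keeps 34 columns → grid now 93

voxel count = 93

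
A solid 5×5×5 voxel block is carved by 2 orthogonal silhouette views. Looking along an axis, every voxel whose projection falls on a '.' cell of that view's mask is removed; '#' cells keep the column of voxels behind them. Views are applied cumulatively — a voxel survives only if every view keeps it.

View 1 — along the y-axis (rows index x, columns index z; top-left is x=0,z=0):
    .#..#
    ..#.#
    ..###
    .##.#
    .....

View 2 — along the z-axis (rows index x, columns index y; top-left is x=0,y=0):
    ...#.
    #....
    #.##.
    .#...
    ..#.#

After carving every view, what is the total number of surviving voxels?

before carving: 125 voxels (5×5×5)
  1. axis=1 (XZ plane), |mask|=10  ⇒  voxels=50
  2. axis=2 (XY plane), |mask|=8  ⇒  voxels=16

|visual hull| = 16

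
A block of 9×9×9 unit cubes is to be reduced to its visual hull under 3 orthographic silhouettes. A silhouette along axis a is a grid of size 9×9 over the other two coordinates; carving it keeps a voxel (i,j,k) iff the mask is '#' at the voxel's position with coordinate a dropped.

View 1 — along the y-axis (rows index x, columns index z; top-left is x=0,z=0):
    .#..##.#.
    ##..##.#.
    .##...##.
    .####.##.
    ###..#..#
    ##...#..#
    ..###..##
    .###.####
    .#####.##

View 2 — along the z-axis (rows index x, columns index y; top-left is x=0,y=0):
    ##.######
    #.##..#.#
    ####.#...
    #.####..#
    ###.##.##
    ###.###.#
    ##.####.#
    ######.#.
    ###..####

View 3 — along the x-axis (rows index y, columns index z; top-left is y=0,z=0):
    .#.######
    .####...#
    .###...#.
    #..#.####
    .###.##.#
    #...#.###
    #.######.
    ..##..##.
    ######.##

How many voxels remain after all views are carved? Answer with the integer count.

start: 9×9×9 = 729 voxels
carve view 1 (along y, XZ-mask fill 47/81): 423 voxels remain
carve view 2 (along z, XY-mask fill 59/81): 309 voxels remain
carve view 3 (along x, YZ-mask fill 52/81): 202 voxels remain

|visual hull| = 202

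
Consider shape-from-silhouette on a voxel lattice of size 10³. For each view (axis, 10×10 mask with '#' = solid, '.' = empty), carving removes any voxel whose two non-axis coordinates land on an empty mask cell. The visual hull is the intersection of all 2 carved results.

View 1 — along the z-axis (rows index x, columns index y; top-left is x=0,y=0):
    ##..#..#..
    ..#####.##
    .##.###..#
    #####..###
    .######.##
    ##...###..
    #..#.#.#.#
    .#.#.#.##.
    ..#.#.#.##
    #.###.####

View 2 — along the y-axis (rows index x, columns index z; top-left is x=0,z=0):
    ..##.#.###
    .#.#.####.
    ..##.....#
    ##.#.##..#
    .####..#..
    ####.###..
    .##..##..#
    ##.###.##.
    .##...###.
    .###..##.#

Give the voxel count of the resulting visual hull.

voxel count = 340

initial block: 10^3 = 1000
carve view 1 (along z, XY-mask fill 61/100): 610 voxels remain
carve view 2 (along y, XZ-mask fill 56/100): 340 voxels remain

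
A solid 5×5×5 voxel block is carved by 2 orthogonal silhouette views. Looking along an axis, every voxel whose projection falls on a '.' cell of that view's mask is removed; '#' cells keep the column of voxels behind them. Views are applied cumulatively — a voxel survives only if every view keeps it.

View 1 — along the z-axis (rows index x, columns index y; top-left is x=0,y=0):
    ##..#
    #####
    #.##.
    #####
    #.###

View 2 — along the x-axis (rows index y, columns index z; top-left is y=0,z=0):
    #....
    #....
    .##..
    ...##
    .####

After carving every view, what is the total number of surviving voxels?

remaining voxels: 40

full grid |V| = 125
step 1: project along z, AND mask (20/25) → |grid| = 100
step 2: project along x, AND mask (10/25) → |grid| = 40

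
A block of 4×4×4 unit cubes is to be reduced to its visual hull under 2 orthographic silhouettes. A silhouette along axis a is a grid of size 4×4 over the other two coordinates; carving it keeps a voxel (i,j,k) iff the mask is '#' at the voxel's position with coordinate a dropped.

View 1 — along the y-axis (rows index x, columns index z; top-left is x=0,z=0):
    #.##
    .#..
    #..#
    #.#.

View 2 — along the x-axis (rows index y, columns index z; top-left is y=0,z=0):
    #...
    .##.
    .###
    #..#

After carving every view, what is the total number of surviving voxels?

start: 4×4×4 = 64 voxels
carve view 1 (along y, XZ-mask fill 8/16): 32 voxels remain
carve view 2 (along x, YZ-mask fill 8/16): 16 voxels remain

remaining voxels: 16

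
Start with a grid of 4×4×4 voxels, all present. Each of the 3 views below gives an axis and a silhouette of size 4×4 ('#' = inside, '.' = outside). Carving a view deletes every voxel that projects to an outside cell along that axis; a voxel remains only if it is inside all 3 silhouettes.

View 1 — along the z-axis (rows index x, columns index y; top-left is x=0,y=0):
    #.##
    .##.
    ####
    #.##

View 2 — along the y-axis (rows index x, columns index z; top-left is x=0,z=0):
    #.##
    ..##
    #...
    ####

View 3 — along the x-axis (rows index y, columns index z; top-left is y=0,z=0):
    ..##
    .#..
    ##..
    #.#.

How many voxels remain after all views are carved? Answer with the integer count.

full grid |V| = 64
[1] z-view keeps 12 columns → grid now 48
[2] y-view keeps 10 columns → grid now 29
[3] x-view keeps 7 columns → grid now 13

|visual hull| = 13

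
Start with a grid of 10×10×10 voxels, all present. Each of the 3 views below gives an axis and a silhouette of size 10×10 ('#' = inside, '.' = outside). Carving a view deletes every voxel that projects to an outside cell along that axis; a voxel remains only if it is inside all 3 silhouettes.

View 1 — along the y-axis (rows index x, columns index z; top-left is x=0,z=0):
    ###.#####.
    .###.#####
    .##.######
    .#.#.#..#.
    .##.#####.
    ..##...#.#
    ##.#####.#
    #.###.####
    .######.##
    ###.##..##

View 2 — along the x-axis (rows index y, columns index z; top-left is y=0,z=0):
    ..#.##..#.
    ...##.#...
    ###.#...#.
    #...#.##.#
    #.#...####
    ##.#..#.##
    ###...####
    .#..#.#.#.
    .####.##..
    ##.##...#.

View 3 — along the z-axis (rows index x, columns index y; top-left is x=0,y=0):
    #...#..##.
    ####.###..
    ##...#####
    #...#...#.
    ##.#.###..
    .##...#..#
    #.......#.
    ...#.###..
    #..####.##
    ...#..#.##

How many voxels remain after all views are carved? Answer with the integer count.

remaining voxels: 174

full grid |V| = 1000
V1 y: intersect with XZ mask (70 set) -- 700 left
V2 x: intersect with YZ mask (51 set) -- 354 left
V3 z: intersect with XY mask (48 set) -- 174 left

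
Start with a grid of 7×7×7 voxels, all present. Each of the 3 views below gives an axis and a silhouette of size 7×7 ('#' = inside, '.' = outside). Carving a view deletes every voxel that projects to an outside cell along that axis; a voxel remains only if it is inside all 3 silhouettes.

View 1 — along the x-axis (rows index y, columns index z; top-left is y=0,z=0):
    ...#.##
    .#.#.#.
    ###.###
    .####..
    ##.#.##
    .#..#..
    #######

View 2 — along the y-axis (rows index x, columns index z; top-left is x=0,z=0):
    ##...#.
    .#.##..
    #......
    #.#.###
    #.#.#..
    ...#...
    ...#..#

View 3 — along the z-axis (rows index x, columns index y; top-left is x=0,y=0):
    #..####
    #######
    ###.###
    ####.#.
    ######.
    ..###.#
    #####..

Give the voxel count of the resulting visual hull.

remaining voxels: 55

initial block: 7^3 = 343
carve view 1 (along x, YZ-mask fill 30/49): 210 voxels remain
carve view 2 (along y, XZ-mask fill 18/49): 75 voxels remain
carve view 3 (along z, XY-mask fill 38/49): 55 voxels remain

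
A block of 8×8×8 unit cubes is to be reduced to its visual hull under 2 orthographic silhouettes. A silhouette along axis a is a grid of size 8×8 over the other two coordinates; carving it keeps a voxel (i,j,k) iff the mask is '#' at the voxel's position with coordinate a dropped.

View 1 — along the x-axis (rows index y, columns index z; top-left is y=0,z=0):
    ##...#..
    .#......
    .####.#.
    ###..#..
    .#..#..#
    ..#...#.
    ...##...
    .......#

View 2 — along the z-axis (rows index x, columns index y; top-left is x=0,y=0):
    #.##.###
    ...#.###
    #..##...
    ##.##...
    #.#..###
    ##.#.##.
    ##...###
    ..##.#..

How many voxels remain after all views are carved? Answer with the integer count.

initial block: 8^3 = 512
step 1: project along x, AND mask (21/64) → |grid| = 168
step 2: project along z, AND mask (35/64) → |grid| = 92

remaining voxels: 92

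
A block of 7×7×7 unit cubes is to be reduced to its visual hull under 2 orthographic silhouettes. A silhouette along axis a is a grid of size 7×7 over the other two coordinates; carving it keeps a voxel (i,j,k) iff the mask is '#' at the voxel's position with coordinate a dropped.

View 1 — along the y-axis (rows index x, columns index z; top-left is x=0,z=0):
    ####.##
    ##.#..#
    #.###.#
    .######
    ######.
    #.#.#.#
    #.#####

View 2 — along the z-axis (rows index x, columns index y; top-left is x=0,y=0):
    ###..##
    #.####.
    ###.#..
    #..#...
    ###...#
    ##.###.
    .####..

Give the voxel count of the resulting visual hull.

before carving: 343 voxels (7×7×7)
step 1: project along y, AND mask (37/49) → |grid| = 259
step 2: project along z, AND mask (29/49) → |grid| = 150

150 voxels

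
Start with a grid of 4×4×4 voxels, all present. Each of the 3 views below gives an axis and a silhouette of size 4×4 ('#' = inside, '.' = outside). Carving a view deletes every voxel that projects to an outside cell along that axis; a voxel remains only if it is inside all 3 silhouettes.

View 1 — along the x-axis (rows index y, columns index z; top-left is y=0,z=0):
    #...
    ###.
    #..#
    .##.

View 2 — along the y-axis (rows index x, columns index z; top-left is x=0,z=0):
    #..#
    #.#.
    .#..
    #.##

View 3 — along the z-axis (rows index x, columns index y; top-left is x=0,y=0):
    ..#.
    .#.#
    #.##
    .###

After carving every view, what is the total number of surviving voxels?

full grid |V| = 64
  1. axis=0 (YZ plane), |mask|=8  ⇒  voxels=32
  2. axis=1 (XZ plane), |mask|=8  ⇒  voxels=17
  3. axis=2 (XY plane), |mask|=9  ⇒  voxels=11

voxel count = 11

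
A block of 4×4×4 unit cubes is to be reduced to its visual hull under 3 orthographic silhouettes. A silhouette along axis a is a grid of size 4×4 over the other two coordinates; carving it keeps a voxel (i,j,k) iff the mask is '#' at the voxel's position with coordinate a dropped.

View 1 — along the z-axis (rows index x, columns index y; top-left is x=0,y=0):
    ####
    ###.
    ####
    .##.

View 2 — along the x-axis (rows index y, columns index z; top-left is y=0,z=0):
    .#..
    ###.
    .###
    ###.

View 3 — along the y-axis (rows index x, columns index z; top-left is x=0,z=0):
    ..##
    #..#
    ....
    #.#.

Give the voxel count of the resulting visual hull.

9 voxels

start: 4×4×4 = 64 voxels
carve view 1 (along z, XY-mask fill 13/16): 52 voxels remain
carve view 2 (along x, YZ-mask fill 10/16): 33 voxels remain
carve view 3 (along y, XZ-mask fill 6/16): 9 voxels remain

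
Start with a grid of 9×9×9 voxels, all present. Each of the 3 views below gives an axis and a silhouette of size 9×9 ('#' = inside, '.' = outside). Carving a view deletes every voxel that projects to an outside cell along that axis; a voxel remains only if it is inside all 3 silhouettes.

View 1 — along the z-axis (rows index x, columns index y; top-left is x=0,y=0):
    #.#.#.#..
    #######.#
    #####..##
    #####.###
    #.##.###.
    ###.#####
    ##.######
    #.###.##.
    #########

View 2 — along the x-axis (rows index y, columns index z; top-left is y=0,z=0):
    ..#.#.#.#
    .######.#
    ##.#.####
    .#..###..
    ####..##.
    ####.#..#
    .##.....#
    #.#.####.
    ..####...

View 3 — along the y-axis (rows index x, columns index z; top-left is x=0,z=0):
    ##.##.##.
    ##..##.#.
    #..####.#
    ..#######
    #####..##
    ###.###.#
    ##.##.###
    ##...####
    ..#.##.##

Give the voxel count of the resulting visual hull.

|visual hull| = 224

before carving: 729 voxels (9×9×9)
  1. axis=2 (XY plane), |mask|=64  ⇒  voxels=576
  2. axis=0 (YZ plane), |mask|=47  ⇒  voxels=330
  3. axis=1 (XZ plane), |mask|=56  ⇒  voxels=224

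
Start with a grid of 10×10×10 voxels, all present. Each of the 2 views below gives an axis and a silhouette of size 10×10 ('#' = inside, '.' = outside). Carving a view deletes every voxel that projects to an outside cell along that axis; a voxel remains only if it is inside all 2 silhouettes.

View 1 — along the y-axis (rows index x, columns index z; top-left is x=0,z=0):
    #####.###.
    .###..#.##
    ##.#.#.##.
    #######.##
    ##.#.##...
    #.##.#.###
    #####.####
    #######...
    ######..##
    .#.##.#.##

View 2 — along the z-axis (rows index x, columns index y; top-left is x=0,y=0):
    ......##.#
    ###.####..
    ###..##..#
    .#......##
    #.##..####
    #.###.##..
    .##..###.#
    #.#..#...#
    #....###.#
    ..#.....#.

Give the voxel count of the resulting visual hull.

full grid |V| = 1000
[1] y-view keeps 71 columns → grid now 710
[2] z-view keeps 49 columns → grid now 340

remaining voxels: 340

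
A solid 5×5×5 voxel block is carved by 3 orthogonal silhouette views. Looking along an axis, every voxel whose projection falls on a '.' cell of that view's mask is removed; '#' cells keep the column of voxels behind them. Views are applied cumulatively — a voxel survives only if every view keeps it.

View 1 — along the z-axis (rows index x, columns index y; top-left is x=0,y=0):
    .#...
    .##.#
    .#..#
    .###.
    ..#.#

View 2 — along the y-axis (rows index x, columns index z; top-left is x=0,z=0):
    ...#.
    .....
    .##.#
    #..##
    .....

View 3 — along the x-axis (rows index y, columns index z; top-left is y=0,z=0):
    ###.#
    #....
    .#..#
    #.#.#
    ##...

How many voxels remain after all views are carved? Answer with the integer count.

remaining voxels: 5

initial block: 5^3 = 125
  1. axis=2 (XY plane), |mask|=11  ⇒  voxels=55
  2. axis=1 (XZ plane), |mask|=7  ⇒  voxels=16
  3. axis=0 (YZ plane), |mask|=12  ⇒  voxels=5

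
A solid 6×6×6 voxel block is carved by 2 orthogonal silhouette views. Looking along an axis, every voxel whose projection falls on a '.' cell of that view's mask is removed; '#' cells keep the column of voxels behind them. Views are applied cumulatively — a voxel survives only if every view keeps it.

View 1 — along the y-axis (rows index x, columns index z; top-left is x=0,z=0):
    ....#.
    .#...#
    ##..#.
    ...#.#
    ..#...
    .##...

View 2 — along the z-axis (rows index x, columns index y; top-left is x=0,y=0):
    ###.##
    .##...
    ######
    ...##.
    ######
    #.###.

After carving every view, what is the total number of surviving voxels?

start: 6×6×6 = 216 voxels
  1. axis=1 (XZ plane), |mask|=11  ⇒  voxels=66
  2. axis=2 (XY plane), |mask|=25  ⇒  voxels=45

45 voxels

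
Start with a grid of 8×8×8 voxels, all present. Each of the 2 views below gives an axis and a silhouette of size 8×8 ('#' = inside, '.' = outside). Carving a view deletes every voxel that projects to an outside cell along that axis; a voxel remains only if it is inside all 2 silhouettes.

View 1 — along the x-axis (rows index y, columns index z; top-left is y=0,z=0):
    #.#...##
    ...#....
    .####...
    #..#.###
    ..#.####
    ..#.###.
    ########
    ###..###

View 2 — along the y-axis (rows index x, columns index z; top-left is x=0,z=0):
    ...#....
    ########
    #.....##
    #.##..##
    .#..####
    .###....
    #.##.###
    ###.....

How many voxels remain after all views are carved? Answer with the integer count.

start: 8×8×8 = 512 voxels
  1. axis=0 (YZ plane), |mask|=37  ⇒  voxels=296
  2. axis=1 (XZ plane), |mask|=34  ⇒  voxels=160

160 voxels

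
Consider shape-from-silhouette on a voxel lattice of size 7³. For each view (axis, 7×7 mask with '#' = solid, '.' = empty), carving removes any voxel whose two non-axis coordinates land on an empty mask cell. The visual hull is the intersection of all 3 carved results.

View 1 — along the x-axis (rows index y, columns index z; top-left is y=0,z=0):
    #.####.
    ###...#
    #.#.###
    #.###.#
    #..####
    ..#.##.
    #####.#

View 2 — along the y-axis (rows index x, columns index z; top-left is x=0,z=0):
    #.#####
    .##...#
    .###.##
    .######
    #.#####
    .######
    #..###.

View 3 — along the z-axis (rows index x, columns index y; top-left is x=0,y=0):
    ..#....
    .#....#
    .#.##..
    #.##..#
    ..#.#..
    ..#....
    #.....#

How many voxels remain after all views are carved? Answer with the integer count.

start: 7×7×7 = 343 voxels
  1. axis=0 (YZ plane), |mask|=33  ⇒  voxels=231
  2. axis=1 (XZ plane), |mask|=36  ⇒  voxels=170
  3. axis=2 (XY plane), |mask|=15  ⇒  voxels=58

remaining voxels: 58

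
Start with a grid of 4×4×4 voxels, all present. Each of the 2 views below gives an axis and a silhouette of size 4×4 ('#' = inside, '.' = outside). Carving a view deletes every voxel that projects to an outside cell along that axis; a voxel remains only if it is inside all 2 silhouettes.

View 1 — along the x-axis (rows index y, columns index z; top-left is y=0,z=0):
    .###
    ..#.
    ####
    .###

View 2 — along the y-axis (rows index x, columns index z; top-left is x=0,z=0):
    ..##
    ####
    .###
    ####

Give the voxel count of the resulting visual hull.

remaining voxels: 39

initial block: 4^3 = 64
step 1: project along x, AND mask (11/16) → |grid| = 44
step 2: project along y, AND mask (13/16) → |grid| = 39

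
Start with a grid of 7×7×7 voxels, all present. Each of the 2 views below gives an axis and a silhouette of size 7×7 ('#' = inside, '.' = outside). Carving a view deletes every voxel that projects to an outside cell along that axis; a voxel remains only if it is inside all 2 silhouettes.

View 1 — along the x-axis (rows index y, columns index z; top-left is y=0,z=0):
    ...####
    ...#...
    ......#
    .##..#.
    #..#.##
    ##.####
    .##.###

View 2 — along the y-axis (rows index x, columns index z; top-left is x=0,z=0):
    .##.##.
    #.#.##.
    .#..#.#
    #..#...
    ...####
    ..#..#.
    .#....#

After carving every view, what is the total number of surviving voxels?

voxel count = 74

before carving: 343 voxels (7×7×7)
V1 x: intersect with YZ mask (24 set) -- 168 left
V2 y: intersect with XZ mask (21 set) -- 74 left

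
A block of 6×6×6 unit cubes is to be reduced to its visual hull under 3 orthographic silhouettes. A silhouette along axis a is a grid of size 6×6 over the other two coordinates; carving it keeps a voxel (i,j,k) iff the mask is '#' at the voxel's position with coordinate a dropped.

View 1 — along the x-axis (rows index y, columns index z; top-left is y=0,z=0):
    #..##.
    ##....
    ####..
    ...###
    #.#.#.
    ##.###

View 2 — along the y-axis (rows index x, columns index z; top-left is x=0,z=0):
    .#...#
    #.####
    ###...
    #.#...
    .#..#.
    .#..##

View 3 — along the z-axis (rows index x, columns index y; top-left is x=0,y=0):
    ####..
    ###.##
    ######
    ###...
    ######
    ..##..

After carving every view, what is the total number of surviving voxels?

41 voxels

full grid |V| = 216
V1 x: intersect with YZ mask (20 set) -- 120 left
V2 y: intersect with XZ mask (17 set) -- 55 left
V3 z: intersect with XY mask (26 set) -- 41 left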